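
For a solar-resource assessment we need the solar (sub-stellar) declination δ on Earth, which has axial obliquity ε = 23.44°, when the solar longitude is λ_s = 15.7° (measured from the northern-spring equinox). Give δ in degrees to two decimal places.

sin δ = sin ε · sin λ_s = sin 23.44° × sin 15.7° = 0.107642.
δ = arcsin(0.107642) = +6.18°.

δ = +6.18°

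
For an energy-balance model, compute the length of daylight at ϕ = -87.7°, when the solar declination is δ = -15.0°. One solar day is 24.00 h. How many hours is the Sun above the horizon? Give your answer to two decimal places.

Sunrise equation: cos h₀ = −tan ϕ · tan δ = -6.6714 ≤ −1, so the Sun never sets (polar day) and h₀ = π.
Daylight = 2h₀/(2π) × 24.00 h = (3.1416/π) × 24.00 = 24.00 h.

24.00 h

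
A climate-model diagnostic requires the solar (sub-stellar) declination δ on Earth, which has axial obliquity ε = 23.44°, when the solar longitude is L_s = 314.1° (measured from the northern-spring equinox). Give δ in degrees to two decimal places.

δ = -16.60°

sin δ = sin ε · sin L_s = sin 23.44° × sin 314.1° = -0.285662.
δ = arcsin(-0.285662) = -16.60°.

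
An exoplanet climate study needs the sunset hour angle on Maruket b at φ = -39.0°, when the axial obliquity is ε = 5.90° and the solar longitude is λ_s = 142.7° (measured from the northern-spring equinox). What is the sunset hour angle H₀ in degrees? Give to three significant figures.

Solar declination: sin δ = sin ε · sin λ_s = sin 5.90° × sin 142.7° = 0.06229, so δ = +3.571°.
cos H₀ = −tan φ · tan δ = −tan(-39.0°) × tan(+3.571°) = 0.0505, so H₀ = 1.5202 rad = 87.10°.

H₀ = 87.1°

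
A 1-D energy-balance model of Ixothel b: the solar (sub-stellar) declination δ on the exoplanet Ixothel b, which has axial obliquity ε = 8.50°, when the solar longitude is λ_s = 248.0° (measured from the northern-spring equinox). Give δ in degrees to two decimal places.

δ = -7.88°

sin δ = sin ε · sin λ_s = sin 8.50° × sin 248.0° = -0.137046.
δ = arcsin(-0.137046) = -7.88°.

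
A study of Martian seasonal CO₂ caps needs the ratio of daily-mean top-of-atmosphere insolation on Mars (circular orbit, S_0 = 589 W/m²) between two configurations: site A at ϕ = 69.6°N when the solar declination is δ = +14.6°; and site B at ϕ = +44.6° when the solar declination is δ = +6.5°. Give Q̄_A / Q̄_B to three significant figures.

— Configuration A (ϕ=+69.6°):
cos h₀ = −tan(+69.6°) tan(+14.600°) = -0.7004, h₀ = 2.3468 rad.
Bracket: h₀ sin ϕ sin δ + cos ϕ cos δ sin h₀ = 2.3468×0.93728×0.25207 + 0.34857×0.96771×0.71374 = 0.554455 + 0.240755 = 0.795210.
Q̄ = (S_0/π) × [bracket] = (589/π) × 0.795210 = 149.09 W/m².
— Configuration B (ϕ=+44.6°):
cos h₀ = −tan(+44.6°) tan(+6.500°) = -0.1124, h₀ = 1.6834 rad.
Bracket: h₀ sin ϕ sin δ + cos ϕ cos δ sin h₀ = 1.6834×0.70215×0.11320 + 0.71203×0.99357×0.99367 = 0.133802 + 0.702973 = 0.836775.
Q̄ = (S_0/π) × [bracket] = (589/π) × 0.836775 = 156.88 W/m².
Ratio Q̄_A / Q̄_B = 149.09 / 156.88 = 0.9503.

Q̄_A / Q̄_B ≈ 0.950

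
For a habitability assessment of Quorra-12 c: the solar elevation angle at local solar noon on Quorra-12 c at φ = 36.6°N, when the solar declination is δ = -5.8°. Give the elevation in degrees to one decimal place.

47.6°

At local noon the hour angle is zero, so the zenith angle equals |φ − δ| = |+36.6° − (-5.800°)| = 42.400°.
Elevation = 90° − 42.400° = 47.6°.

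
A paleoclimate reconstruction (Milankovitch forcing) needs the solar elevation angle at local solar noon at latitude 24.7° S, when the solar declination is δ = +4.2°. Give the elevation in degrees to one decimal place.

61.1°

At local noon the hour angle is zero, so the zenith angle equals |ϕ − δ| = |-24.7° − (+4.200°)| = 28.900°.
Elevation = 90° − 28.900° = 61.1°.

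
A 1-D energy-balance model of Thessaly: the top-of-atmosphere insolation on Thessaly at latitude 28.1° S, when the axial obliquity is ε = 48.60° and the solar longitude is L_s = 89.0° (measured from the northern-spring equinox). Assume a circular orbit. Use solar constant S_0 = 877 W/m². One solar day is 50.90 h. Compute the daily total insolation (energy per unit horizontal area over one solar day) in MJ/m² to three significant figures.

Solar declination: sin δ = sin ε · sin L_s = sin 48.60° × sin 89.0° = 0.75000, so δ = +48.590°.
cos h₀ = −tan(-28.1°) tan(+48.590°) = 0.6054, h₀ = 0.9205 rad.
Bracket: h₀ sin ϕ sin δ + cos ϕ cos δ sin h₀ = 0.9205×-0.47101×0.75000 + 0.88213×0.66144×0.79589 = -0.325174 + 0.464383 = 0.139209.
Q̄ = (S_0/π) × [bracket] = (877/π) × 0.139209 = 38.861 W/m².
Daily total = Q̄ × 50.90 h × 3600 s/h = 38.861 × 50.90 × 3600 / 10⁶ = 7.121 MJ/m².

7.12 MJ/m²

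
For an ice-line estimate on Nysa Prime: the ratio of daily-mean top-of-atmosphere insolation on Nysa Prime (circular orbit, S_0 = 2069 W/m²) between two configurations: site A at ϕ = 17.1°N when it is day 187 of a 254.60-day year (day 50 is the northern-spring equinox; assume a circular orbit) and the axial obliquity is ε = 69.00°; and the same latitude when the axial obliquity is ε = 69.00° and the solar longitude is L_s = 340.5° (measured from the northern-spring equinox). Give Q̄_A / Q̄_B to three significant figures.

— Configuration A (ϕ=+17.1°):
Solar longitude: L_s = 360° × (187 − 50)/254.60 = 193.716°.
sin δ = sin 69.00° × sin 193.716° = -0.22135, so δ = -12.789°.
cos h₀ = −tan(+17.1°) tan(-12.789°) = 0.0698, h₀ = 1.5009 rad.
Bracket: h₀ sin ϕ sin δ + cos ϕ cos δ sin h₀ = 1.5009×0.29404×-0.22135 + 0.95579×0.97519×0.99756 = -0.097687 + 0.929803 = 0.832116.
Q̄ = (S_0/π) × [bracket] = (2069/π) × 0.832116 = 548.02 W/m².
— Configuration B (ϕ=+17.1°):
Solar declination: sin δ = sin ε · sin L_s = sin 69.00° × sin 340.5° = -0.31164, so δ = -18.158°.
cos h₀ = −tan(+17.1°) tan(-18.158°) = 0.1009, h₀ = 1.4697 rad.
Bracket: h₀ sin ϕ sin δ + cos ϕ cos δ sin h₀ = 1.4697×0.29404×-0.31164 + 0.95579×0.95020×0.99490 = -0.134675 + 0.903560 = 0.768885.
Q̄ = (S_0/π) × [bracket] = (2069/π) × 0.768885 = 506.37 W/m².
Ratio Q̄_A / Q̄_B = 548.02 / 506.37 = 1.082.

Q̄_A / Q̄_B ≈ 1.08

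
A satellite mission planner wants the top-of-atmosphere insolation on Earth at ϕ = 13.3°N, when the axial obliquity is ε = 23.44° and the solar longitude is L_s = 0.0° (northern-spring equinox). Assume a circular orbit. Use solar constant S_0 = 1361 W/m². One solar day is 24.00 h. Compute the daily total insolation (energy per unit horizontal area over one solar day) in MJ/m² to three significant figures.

36.4 MJ/m²

Solar declination: sin δ = sin ε · sin L_s = sin 23.44° × sin 0.0° = 0.00000, so δ = +0.000°.
cos h₀ = −tan(+13.3°) tan(+0.000°) = -0.0000, h₀ = 1.5708 rad.
Bracket: h₀ sin ϕ sin δ + cos ϕ cos δ sin h₀ = 1.5708×0.23005×0.00000 + 0.97318×1.00000×1.00000 = 0.000000 + 0.973180 = 0.973180.
Q̄ = (S_0/π) × [bracket] = (1361/π) × 0.973180 = 421.60 W/m².
Daily total = Q̄ × 24.00 h × 3600 s/h = 421.60 × 24.00 × 3600 / 10⁶ = 36.43 MJ/m².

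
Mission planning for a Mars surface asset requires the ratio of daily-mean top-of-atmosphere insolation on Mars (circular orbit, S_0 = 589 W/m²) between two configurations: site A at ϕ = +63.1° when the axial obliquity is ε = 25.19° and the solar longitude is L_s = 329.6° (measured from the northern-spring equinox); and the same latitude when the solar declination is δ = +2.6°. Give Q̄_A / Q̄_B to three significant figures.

— Configuration A (ϕ=+63.1°):
Solar declination: sin δ = sin ε · sin L_s = sin 25.19° × sin 329.6° = -0.21538, so δ = -12.438°.
cos h₀ = −tan(+63.1°) tan(-12.438°) = 0.4347, h₀ = 1.1210 rad.
Bracket: h₀ sin ϕ sin δ + cos ϕ cos δ sin h₀ = 1.1210×0.89180×-0.21538 + 0.45243×0.97653×0.90056 = -0.215317 + 0.397878 = 0.182561.
Q̄ = (S_0/π) × [bracket] = (589/π) × 0.182561 = 34.227 W/m².
— Configuration B (ϕ=+63.1°):
cos h₀ = −tan(+63.1°) tan(+2.600°) = -0.0895, h₀ = 1.6604 rad.
Bracket: h₀ sin ϕ sin δ + cos ϕ cos δ sin h₀ = 1.6604×0.89180×0.04536 + 0.45243×0.99897×0.99599 = 0.067167 + 0.450152 = 0.517319.
Q̄ = (S_0/π) × [bracket] = (589/π) × 0.517319 = 96.989 W/m².
Ratio Q̄_A / Q̄_B = 34.227 / 96.989 = 0.3529.

Q̄_A / Q̄_B ≈ 0.353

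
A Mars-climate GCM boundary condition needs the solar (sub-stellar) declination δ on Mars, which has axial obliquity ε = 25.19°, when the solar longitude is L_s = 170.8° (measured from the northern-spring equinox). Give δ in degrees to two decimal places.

δ = +3.90°

sin δ = sin ε · sin L_s = sin 25.19° × sin 170.8° = 0.068049.
δ = arcsin(0.068049) = +3.90°.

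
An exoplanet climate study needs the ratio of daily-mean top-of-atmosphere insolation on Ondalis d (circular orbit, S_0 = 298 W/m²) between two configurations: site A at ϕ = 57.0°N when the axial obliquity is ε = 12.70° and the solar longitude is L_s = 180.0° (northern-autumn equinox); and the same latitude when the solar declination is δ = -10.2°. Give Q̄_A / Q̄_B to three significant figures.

— Configuration A (ϕ=+57.0°):
Solar declination: sin δ = sin ε · sin L_s = sin 12.70° × sin 180.0° = 0.00000, so δ = +0.000°.
cos h₀ = −tan(+57.0°) tan(+0.000°) = -0.0000, h₀ = 1.5708 rad.
Bracket: h₀ sin ϕ sin δ + cos ϕ cos δ sin h₀ = 1.5708×0.83867×0.00000 + 0.54464×1.00000×1.00000 = 0.000000 + 0.544640 = 0.544640.
Q̄ = (S_0/π) × [bracket] = (298/π) × 0.544640 = 51.663 W/m².
— Configuration B (ϕ=+57.0°):
cos h₀ = −tan(+57.0°) tan(-10.200°) = 0.2771, h₀ = 1.2901 rad.
Bracket: h₀ sin ϕ sin δ + cos ϕ cos δ sin h₀ = 1.2901×0.83867×-0.17708 + 0.54464×0.98420×0.96085 = -0.191595 + 0.515049 = 0.323454.
Q̄ = (S_0/π) × [bracket] = (298/π) × 0.323454 = 30.682 W/m².
Ratio Q̄_A / Q̄_B = 51.663 / 30.682 = 1.684.

Q̄_A / Q̄_B ≈ 1.68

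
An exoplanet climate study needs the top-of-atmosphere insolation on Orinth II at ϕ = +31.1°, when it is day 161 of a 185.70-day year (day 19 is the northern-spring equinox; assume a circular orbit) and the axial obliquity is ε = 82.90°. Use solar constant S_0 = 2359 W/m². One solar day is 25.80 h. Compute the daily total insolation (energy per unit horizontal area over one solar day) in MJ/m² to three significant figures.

0.00 MJ/m²

Solar longitude: L_s = 360° × (161 − 19)/185.70 = 275.283°.
sin δ = sin 82.90° × sin 275.283° = -0.98812, so δ = -81.158°.
cos h₀ = −tan(+31.1°) tan(-81.158°) = 3.8781 ≥ 1 ⇒ polar night, h₀ = 0 and Q̄ = 0.
Daily total = Q̄ × 25.80 h × 3600 s/h = 0.00 MJ/m².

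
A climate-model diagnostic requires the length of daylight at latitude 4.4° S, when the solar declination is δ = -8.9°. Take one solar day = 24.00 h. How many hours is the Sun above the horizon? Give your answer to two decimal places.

cos H₀ = −tan φ · tan δ = −tan(-4.4°) × tan(-8.900°) = -0.0120, so H₀ = 1.5828 rad = 90.69°.
Daylight = 2H₀/(2π) × 24.00 h = (1.5828/π) × 24.00 = 12.09 h.

12.09 h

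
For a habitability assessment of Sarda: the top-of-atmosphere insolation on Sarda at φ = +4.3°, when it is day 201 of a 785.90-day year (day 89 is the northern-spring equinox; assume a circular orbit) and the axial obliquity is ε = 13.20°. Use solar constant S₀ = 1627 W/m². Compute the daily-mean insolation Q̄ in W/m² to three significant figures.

Solar longitude: λ_s = 360° × (201 − 89)/785.90 = 51.304°.
sin δ = sin 13.20° × sin 51.304° = 0.17822, so δ = +10.266°.
cos H₀ = −tan(+4.3°) tan(+10.266°) = -0.0136, H₀ = 1.5844 rad.
Bracket: H₀ sin φ sin δ + cos φ cos δ sin H₀ = 1.5844×0.07498×0.17822 + 0.99719×0.98399×0.99991 = 0.021172 + 0.981137 = 1.002309.
Q̄ = (S₀/π) × [bracket] = (1627/π) × 1.002309 = 519.1 W/m².

Q̄ ≈ 519 W/m²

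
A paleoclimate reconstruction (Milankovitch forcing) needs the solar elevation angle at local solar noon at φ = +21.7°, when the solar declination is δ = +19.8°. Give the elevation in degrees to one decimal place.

88.1°

At local noon the hour angle is zero, so the zenith angle equals |φ − δ| = |+21.7° − (+19.800°)| = 1.900°.
Elevation = 90° − 1.900° = 88.1°.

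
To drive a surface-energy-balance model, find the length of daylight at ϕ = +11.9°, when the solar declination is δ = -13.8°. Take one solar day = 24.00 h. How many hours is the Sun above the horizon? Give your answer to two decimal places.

cos h₀ = −tan ϕ · tan δ = −tan(+11.9°) × tan(-13.800°) = 0.0518, so h₀ = 1.5190 rad = 87.03°.
Daylight = 2h₀/(2π) × 24.00 h = (1.5190/π) × 24.00 = 11.60 h.

11.60 h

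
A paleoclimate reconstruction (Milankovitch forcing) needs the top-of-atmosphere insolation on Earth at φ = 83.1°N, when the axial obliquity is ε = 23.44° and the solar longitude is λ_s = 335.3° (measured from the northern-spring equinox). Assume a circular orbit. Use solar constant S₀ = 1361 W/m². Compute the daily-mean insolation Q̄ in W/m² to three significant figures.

Solar declination: sin δ = sin ε · sin λ_s = sin 23.44° × sin 335.3° = -0.16622, so δ = -9.568°.
cos H₀ = −tan(+83.1°) tan(-9.568°) = 1.3930 ≥ 1 ⇒ polar night, H₀ = 0 and Q̄ = 0.

Q̄ ≈ 0.00 W/m²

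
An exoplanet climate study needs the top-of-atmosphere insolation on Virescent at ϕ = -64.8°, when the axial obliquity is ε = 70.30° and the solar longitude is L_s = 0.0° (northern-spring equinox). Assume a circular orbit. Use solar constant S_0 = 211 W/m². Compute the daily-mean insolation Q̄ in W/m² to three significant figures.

Q̄ ≈ 28.6 W/m²

Solar declination: sin δ = sin ε · sin L_s = sin 70.30° × sin 0.0° = 0.00000, so δ = +0.000°.
cos h₀ = −tan(-64.8°) tan(+0.000°) = 0.0000, h₀ = 1.5708 rad.
Bracket: h₀ sin ϕ sin δ + cos ϕ cos δ sin h₀ = 1.5708×-0.90483×0.00000 + 0.42578×1.00000×1.00000 = -0.000000 + 0.425780 = 0.425780.
Q̄ = (S_0/π) × [bracket] = (211/π) × 0.425780 = 28.60 W/m².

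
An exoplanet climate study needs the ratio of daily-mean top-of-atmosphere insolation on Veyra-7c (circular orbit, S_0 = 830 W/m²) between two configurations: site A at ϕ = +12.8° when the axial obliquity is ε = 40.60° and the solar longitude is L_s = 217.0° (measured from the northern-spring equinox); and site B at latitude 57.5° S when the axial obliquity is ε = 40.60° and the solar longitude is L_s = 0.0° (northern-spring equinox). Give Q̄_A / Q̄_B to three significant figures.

Q̄_A / Q̄_B ≈ 1.42

— Configuration A (ϕ=+12.8°):
Solar declination: sin δ = sin ε · sin L_s = sin 40.60° × sin 217.0° = -0.39165, so δ = -23.057°.
cos h₀ = −tan(+12.8°) tan(-23.057°) = 0.0967, h₀ = 1.4739 rad.
Bracket: h₀ sin ϕ sin δ + cos ϕ cos δ sin h₀ = 1.4739×0.22155×-0.39165 + 0.97515×0.92012×0.99531 = -0.127890 + 0.893047 = 0.765157.
Q̄ = (S_0/π) × [bracket] = (830/π) × 0.765157 = 202.15 W/m².
— Configuration B (ϕ=-57.5°):
Solar declination: sin δ = sin ε · sin L_s = sin 40.60° × sin 0.0° = 0.00000, so δ = +0.000°.
cos h₀ = −tan(-57.5°) tan(+0.000°) = 0.0000, h₀ = 1.5708 rad.
Bracket: h₀ sin ϕ sin δ + cos ϕ cos δ sin h₀ = 1.5708×-0.84339×0.00000 + 0.53730×1.00000×1.00000 = -0.000000 + 0.537300 = 0.537300.
Q̄ = (S_0/π) × [bracket] = (830/π) × 0.537300 = 141.95 W/m².
Ratio Q̄_A / Q̄_B = 202.15 / 141.95 = 1.424.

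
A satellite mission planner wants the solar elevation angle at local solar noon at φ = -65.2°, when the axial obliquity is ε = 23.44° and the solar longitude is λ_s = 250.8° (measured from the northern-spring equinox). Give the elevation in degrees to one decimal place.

Solar declination: sin δ = sin ε · sin λ_s = sin 23.44° × sin 250.8° = -0.37566, so δ = -22.065°.
At local noon the hour angle is zero, so the zenith angle equals |φ − δ| = |-65.2° − (-22.065°)| = 43.135°.
Elevation = 90° − 43.135° = 46.9°.

46.9°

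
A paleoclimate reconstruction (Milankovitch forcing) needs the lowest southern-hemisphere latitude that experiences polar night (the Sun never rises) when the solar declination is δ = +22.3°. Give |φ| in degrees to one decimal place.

|φ| = 67.7°

Polar night requires cos H₀ = −tan φ tan δ ≥ 1, i.e. tan φ tan δ ≤ −1.
The boundary is |tan φ| · |tan δ| = 1, so |φ| = 90° − |δ| = 90° − 22.3° = 67.7° in the southern hemisphere.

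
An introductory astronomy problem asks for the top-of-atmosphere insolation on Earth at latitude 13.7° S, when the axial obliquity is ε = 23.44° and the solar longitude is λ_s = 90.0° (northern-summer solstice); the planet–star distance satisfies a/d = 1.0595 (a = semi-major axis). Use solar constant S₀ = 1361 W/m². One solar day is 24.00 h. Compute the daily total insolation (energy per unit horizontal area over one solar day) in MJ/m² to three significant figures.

31.4 MJ/m²

Solar declination: sin δ = sin ε · sin λ_s = sin 23.44° × sin 90.0° = 0.39779, so δ = +23.440°.
cos H₀ = −tan(-13.7°) tan(+23.440°) = 0.1057, H₀ = 1.4649 rad.
Bracket: H₀ sin φ sin δ + cos φ cos δ sin H₀ = 1.4649×-0.23684×0.39779 + 0.97155×0.91748×0.99440 = -0.138012 + 0.886386 = 0.748374.
Inverse-square distance factor (a/d)² = 1.0595² = 1.122540.
Q̄ = (S₀/π) × 1.122540 × [bracket] = (1361/π) × 1.122540 × 0.748374 = 363.94 W/m².
Daily total = Q̄ × 24.00 h × 3600 s/h = 363.94 × 24.00 × 3600 / 10⁶ = 31.44 MJ/m².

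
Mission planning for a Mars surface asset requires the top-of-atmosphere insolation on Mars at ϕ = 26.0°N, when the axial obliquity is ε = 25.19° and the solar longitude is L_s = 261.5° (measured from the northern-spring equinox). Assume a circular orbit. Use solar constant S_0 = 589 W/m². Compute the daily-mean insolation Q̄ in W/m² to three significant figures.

Q̄ ≈ 102 W/m²

Solar declination: sin δ = sin ε · sin L_s = sin 25.19° × sin 261.5° = -0.42095, so δ = -24.894°.
cos h₀ = −tan(+26.0°) tan(-24.894°) = 0.2263, h₀ = 1.3425 rad.
Bracket: h₀ sin ϕ sin δ + cos ϕ cos δ sin h₀ = 1.3425×0.43837×-0.42095 + 0.89879×0.90709×0.97405 = -0.247734 + 0.794127 = 0.546393.
Q̄ = (S_0/π) × [bracket] = (589/π) × 0.546393 = 102.4 W/m².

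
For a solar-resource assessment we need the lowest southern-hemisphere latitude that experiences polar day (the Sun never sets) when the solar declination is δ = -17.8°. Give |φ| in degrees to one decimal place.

Polar day requires cos H₀ = −tan φ tan δ ≤ −1, i.e. tan φ tan δ ≥ 1.
The boundary is |tan φ| · |tan δ| = 1, so |φ| = 90° − |δ| = 90° − 17.8° = 72.2° in the southern hemisphere.

|φ| = 72.2°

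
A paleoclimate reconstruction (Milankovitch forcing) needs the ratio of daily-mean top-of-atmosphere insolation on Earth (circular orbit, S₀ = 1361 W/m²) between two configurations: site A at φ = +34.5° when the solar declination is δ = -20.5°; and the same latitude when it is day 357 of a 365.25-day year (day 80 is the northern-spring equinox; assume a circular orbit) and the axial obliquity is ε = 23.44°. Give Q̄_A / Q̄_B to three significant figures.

Q̄_A / Q̄_B ≈ 1.11

— Configuration A (φ=+34.5°):
cos H₀ = −tan(+34.5°) tan(-20.500°) = 0.2570, H₀ = 1.3109 rad.
Bracket: H₀ sin φ sin δ + cos φ cos δ sin H₀ = 1.3109×0.56641×-0.35021 + 0.82413×0.93667×0.96642 = -0.260033 + 0.746016 = 0.485983.
Q̄ = (S₀/π) × [bracket] = (1361/π) × 0.485983 = 210.54 W/m².
— Configuration B (φ=+34.5°):
Solar longitude: λ_s = 360° × (357 − 80)/365.25 = 273.018°.
sin δ = sin 23.44° × sin 273.018° = -0.39724, so δ = -23.406°.
cos H₀ = −tan(+34.5°) tan(-23.406°) = 0.2975, H₀ = 1.2687 rad.
Bracket: H₀ sin φ sin δ + cos φ cos δ sin H₀ = 1.2687×0.56641×-0.39724 + 0.82413×0.91772×0.95472 = -0.285458 + 0.722074 = 0.436616.
Q̄ = (S₀/π) × [bracket] = (1361/π) × 0.436616 = 189.15 W/m².
Ratio Q̄_A / Q̄_B = 210.54 / 189.15 = 1.113.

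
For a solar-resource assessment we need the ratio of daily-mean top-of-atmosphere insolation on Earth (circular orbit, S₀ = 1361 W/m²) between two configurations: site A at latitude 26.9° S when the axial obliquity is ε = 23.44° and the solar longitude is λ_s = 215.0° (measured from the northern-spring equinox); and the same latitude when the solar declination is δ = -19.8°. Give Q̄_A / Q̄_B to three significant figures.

— Configuration A (φ=-26.9°):
Solar declination: sin δ = sin ε · sin λ_s = sin 23.44° × sin 215.0° = -0.22816, so δ = -13.189°.
cos H₀ = −tan(-26.9°) tan(-13.189°) = -0.1189, H₀ = 1.6900 rad.
Bracket: H₀ sin φ sin δ + cos φ cos δ sin H₀ = 1.6900×-0.45243×-0.22816 + 0.89180×0.97362×0.99291 = 0.174453 + 0.862118 = 1.036571.
Q̄ = (S₀/π) × [bracket] = (1361/π) × 1.036571 = 449.06 W/m².
— Configuration B (φ=-26.9°):
cos H₀ = −tan(-26.9°) tan(-19.800°) = -0.1826, H₀ = 1.7545 rad.
Bracket: H₀ sin φ sin δ + cos φ cos δ sin H₀ = 1.7545×-0.45243×-0.33874 + 0.89180×0.94088×0.98318 = 0.268888 + 0.824964 = 1.093852.
Q̄ = (S₀/π) × [bracket] = (1361/π) × 1.093852 = 473.88 W/m².
Ratio Q̄_A / Q̄_B = 449.06 / 473.88 = 0.9476.

Q̄_A / Q̄_B ≈ 0.948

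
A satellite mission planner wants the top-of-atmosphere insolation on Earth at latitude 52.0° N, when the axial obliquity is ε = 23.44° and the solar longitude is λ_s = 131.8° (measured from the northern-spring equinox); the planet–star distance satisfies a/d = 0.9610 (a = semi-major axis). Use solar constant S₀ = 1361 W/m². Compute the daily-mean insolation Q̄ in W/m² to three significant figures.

Q̄ ≈ 401 W/m²

Solar declination: sin δ = sin ε · sin λ_s = sin 23.44° × sin 131.8° = 0.29654, so δ = +17.250°.
cos H₀ = −tan(+52.0°) tan(+17.250°) = -0.3974, H₀ = 1.9795 rad.
Bracket: H₀ sin φ sin δ + cos φ cos δ sin H₀ = 1.9795×0.78801×0.29654 + 0.61566×0.95502×0.91763 = 0.462563 + 0.539537 = 1.002100.
Inverse-square distance factor (a/d)² = 0.9610² = 0.923521.
Q̄ = (S₀/π) × 0.923521 × [bracket] = (1361/π) × 0.923521 × 1.002100 = 400.9 W/m².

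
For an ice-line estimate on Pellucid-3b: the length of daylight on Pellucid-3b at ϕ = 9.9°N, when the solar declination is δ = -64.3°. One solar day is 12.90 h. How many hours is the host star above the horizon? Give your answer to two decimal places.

cos h₀ = −tan ϕ · tan δ = −tan(+9.9°) × tan(-64.300°) = 0.3626, so h₀ = 1.1997 rad = 68.74°.
Daylight = 2h₀/(2π) × 12.90 h = (1.1997/π) × 12.90 = 4.93 h.

4.93 h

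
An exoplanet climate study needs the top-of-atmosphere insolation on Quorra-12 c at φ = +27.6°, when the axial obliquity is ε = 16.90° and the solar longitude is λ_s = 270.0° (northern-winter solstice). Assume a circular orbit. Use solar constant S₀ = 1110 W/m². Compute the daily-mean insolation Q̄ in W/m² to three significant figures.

Q̄ ≈ 229 W/m²

Solar declination: sin δ = sin ε · sin λ_s = sin 16.90° × sin 270.0° = -0.29070, so δ = -16.900°.
cos H₀ = −tan(+27.6°) tan(-16.900°) = 0.1588, H₀ = 1.4113 rad.
Bracket: H₀ sin φ sin δ + cos φ cos δ sin H₀ = 1.4113×0.46330×-0.29070 + 0.88620×0.95681×0.98731 = -0.190076 + 0.837165 = 0.647089.
Q̄ = (S₀/π) × [bracket] = (1110/π) × 0.647089 = 228.6 W/m².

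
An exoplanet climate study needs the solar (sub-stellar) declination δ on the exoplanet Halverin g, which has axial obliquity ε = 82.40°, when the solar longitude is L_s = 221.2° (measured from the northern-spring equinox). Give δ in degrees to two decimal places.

δ = -40.76°

sin δ = sin ε · sin L_s = sin 82.40° × sin 221.2° = -0.652903.
δ = arcsin(-0.652903) = -40.76°.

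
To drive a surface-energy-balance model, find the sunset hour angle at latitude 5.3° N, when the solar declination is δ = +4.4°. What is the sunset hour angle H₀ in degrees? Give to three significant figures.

H₀ = 90.4°

cos H₀ = −tan φ · tan δ = −tan(+5.3°) × tan(+4.400°) = -0.0071, so H₀ = 1.5779 rad = 90.41°.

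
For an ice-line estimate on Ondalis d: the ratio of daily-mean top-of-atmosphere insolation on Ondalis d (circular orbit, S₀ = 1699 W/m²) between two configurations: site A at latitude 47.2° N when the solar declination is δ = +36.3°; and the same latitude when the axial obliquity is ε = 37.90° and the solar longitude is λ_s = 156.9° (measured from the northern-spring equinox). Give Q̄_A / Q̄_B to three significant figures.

Q̄_A / Q̄_B ≈ 1.47

— Configuration A (φ=+47.2°):
cos H₀ = −tan(+47.2°) tan(+36.300°) = -0.7933, H₀ = 2.4870 rad.
Bracket: H₀ sin φ sin δ + cos φ cos δ sin H₀ = 2.4870×0.73373×0.59201 + 0.67944×0.80593×0.60887 = 1.080292 + 0.333406 = 1.413698.
Q̄ = (S₀/π) × [bracket] = (1699/π) × 1.413698 = 764.54 W/m².
— Configuration B (φ=+47.2°):
Solar declination: sin δ = sin ε · sin λ_s = sin 37.90° × sin 156.9° = 0.24101, so δ = +13.946°.
cos H₀ = −tan(+47.2°) tan(+13.946°) = -0.2682, H₀ = 1.8423 rad.
Bracket: H₀ sin φ sin δ + cos φ cos δ sin H₀ = 1.8423×0.73373×0.24101 + 0.67944×0.97052×0.96337 = 0.325785 + 0.635256 = 0.961041.
Q̄ = (S₀/π) × [bracket] = (1699/π) × 0.961041 = 519.74 W/m².
Ratio Q̄_A / Q̄_B = 764.54 / 519.74 = 1.471.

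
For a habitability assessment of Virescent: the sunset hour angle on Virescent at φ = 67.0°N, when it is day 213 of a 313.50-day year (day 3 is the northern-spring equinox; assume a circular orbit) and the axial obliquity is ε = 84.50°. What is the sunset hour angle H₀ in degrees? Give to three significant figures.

H₀ = 0.00°

Solar longitude: λ_s = 360° × (213 − 3)/313.50 = 241.148°.
sin δ = sin 84.50° × sin 241.148° = -0.87184, so δ = -60.673°.
cos H₀ = −tan φ · tan δ = 4.1935 ≥ 1, so the host star never rises (polar night) and H₀ = 0.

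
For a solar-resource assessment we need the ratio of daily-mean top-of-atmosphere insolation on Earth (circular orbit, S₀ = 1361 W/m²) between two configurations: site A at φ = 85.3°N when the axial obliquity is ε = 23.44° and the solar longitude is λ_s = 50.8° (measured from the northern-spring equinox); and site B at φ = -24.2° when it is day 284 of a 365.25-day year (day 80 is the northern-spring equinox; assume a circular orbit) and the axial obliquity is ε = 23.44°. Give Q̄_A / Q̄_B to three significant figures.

— Configuration A (φ=+85.3°):
Solar declination: sin δ = sin ε · sin λ_s = sin 23.44° × sin 50.8° = 0.30826, so δ = +17.955°.
cos H₀ = −tan(+85.3°) tan(+17.955°) = -3.9414 ≤ −1 ⇒ polar day, H₀ = π.
Bracket: H₀ sin φ sin δ + cos φ cos δ sin H₀ = 3.1416×0.99664×0.30826 + 0.08194×0.95130×0.00000 = 0.965176 + 0.000000 = 0.965176.
Q̄ = (S₀/π) × [bracket] = (1361/π) × 0.965176 = 418.13 W/m².
— Configuration B (φ=-24.2°):
Solar longitude: λ_s = 360° × (284 − 80)/365.25 = 201.068°.
sin δ = sin 23.44° × sin 201.068° = -0.14299, so δ = -8.221°.
cos H₀ = −tan(-24.2°) tan(-8.221°) = -0.0649, H₀ = 1.6358 rad.
Bracket: H₀ sin φ sin δ + cos φ cos δ sin H₀ = 1.6358×-0.40992×-0.14299 + 0.91212×0.98972×0.99789 = 0.095882 + 0.900839 = 0.996721.
Q̄ = (S₀/π) × [bracket] = (1361/π) × 0.996721 = 431.80 W/m².
Ratio Q̄_A / Q̄_B = 418.13 / 431.80 = 0.9683.

Q̄_A / Q̄_B ≈ 0.968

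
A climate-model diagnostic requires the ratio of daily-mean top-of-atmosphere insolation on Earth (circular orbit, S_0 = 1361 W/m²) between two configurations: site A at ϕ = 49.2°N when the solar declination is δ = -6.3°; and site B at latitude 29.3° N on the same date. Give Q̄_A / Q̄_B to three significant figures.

— Configuration A (ϕ=+49.2°):
cos h₀ = −tan(+49.2°) tan(-6.300°) = 0.1279, h₀ = 1.4425 rad.
Bracket: h₀ sin ϕ sin δ + cos ϕ cos δ sin h₀ = 1.4425×0.75700×-0.10973 + 0.65342×0.99396×0.99179 = -0.119822 + 0.644141 = 0.524319.
Q̄ = (S_0/π) × [bracket] = (1361/π) × 0.524319 = 227.15 W/m².
— Configuration B (ϕ=+29.3°):
cos h₀ = −tan(+29.3°) tan(-6.300°) = 0.0620, h₀ = 1.5088 rad.
Bracket: h₀ sin ϕ sin δ + cos ϕ cos δ sin h₀ = 1.5088×0.48938×-0.10973 + 0.87207×0.99396×0.99808 = -0.081022 + 0.865138 = 0.784116.
Q̄ = (S_0/π) × [bracket] = (1361/π) × 0.784116 = 339.69 W/m².
Ratio Q̄_A / Q̄_B = 227.15 / 339.69 = 0.6687.

Q̄_A / Q̄_B ≈ 0.669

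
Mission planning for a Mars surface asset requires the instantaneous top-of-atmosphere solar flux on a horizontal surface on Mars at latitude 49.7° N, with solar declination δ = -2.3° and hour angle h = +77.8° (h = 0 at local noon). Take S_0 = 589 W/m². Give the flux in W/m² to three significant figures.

cos θ_z = sin ϕ sin δ + cos ϕ cos δ cos h = -0.030607 + 0.136573 = 0.105966.
Flux = S_0 · cos θ_z = 589 × 0.105966 = 62.41 W/m².

62.4 W/m²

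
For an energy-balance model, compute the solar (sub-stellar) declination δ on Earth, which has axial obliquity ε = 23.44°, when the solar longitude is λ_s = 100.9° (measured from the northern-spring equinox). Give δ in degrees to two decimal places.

sin δ = sin ε · sin λ_s = sin 23.44° × sin 100.9° = 0.390612.
δ = arcsin(0.390612) = +22.99°.

δ = +22.99°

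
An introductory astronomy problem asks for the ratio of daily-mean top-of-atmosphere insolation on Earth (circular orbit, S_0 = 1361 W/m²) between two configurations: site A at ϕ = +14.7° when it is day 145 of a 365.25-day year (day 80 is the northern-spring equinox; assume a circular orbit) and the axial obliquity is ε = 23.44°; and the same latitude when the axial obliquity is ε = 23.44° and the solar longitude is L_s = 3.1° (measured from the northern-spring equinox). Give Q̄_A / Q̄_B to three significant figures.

Q̄_A / Q̄_B ≈ 1.08

— Configuration A (ϕ=+14.7°):
Solar longitude: L_s = 360° × (145 − 80)/365.25 = 64.066°.
sin δ = sin 23.44° × sin 64.066° = 0.35773, so δ = +20.961°.
cos h₀ = −tan(+14.7°) tan(+20.961°) = -0.1005, h₀ = 1.6715 rad.
Bracket: h₀ sin ϕ sin δ + cos ϕ cos δ sin h₀ = 1.6715×0.25376×0.35773 + 0.96727×0.93383×0.99494 = 0.151735 + 0.898695 = 1.050430.
Q̄ = (S_0/π) × [bracket] = (1361/π) × 1.050430 = 455.07 W/m².
— Configuration B (ϕ=+14.7°):
Solar declination: sin δ = sin ε · sin L_s = sin 23.44° × sin 3.1° = 0.02151, so δ = +1.233°.
cos h₀ = −tan(+14.7°) tan(+1.233°) = -0.0056, h₀ = 1.5764 rad.
Bracket: h₀ sin ϕ sin δ + cos ϕ cos δ sin h₀ = 1.5764×0.25376×0.02151 + 0.96727×0.99977×0.99998 = 0.008605 + 0.967028 = 0.975633.
Q̄ = (S_0/π) × [bracket] = (1361/π) × 0.975633 = 422.66 W/m².
Ratio Q̄_A / Q̄_B = 455.07 / 422.66 = 1.077.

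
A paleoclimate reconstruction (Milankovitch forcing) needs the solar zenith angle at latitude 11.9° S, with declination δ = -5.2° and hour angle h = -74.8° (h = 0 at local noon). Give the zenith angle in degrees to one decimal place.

θ_z = 74.1°

cos θ_z = sin ϕ sin δ + cos ϕ cos δ cos h = 0.018689 + 0.255499 = 0.274188.
θ_z = arccos(0.274188) = 74.1°.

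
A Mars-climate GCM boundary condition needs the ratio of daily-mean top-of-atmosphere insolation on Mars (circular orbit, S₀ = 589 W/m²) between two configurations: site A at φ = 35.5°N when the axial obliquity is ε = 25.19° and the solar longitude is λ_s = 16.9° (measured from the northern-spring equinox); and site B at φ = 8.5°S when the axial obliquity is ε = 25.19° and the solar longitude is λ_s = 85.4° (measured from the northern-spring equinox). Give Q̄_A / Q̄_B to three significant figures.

— Configuration A (φ=+35.5°):
Solar declination: sin δ = sin ε · sin λ_s = sin 25.19° × sin 16.9° = 0.12373, so δ = +7.107°.
cos H₀ = −tan(+35.5°) tan(+7.107°) = -0.0889, H₀ = 1.6599 rad.
Bracket: H₀ sin φ sin δ + cos φ cos δ sin H₀ = 1.6599×0.58070×0.12373 + 0.81412×0.99232×0.99604 = 0.119264 + 0.804668 = 0.923932.
Q̄ = (S₀/π) × [bracket] = (589/π) × 0.923932 = 173.22 W/m².
— Configuration B (φ=-8.5°):
Solar declination: sin δ = sin ε · sin λ_s = sin 25.19° × sin 85.4° = 0.42425, so δ = +25.103°.
cos H₀ = −tan(-8.5°) tan(+25.103°) = 0.0700, H₀ = 1.5007 rad.
Bracket: H₀ sin φ sin δ + cos φ cos δ sin H₀ = 1.5007×-0.14781×0.42425 + 0.98902×0.90554×0.99755 = -0.094106 + 0.893403 = 0.799297.
Q̄ = (S₀/π) × [bracket] = (589/π) × 0.799297 = 149.86 W/m².
Ratio Q̄_A / Q̄_B = 173.22 / 149.86 = 1.156.

Q̄_A / Q̄_B ≈ 1.16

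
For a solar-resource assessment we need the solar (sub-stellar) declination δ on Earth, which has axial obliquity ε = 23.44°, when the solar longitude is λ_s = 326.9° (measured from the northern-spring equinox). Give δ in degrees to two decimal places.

δ = -12.55°

sin δ = sin ε · sin λ_s = sin 23.44° × sin 326.9° = -0.217233.
δ = arcsin(-0.217233) = -12.55°.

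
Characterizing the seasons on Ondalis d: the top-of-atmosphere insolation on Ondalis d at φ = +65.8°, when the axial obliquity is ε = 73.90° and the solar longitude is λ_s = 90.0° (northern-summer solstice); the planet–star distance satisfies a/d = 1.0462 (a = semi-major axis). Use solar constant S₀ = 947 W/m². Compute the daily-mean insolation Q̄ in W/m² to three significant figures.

Solar declination: sin δ = sin ε · sin λ_s = sin 73.90° × sin 90.0° = 0.96078, so δ = +73.900°.
cos H₀ = −tan(+65.8°) tan(+73.900°) = -7.7090 ≤ −1 ⇒ polar day, H₀ = π.
Bracket: H₀ sin φ sin δ + cos φ cos δ sin H₀ = 3.1416×0.91212×0.96078 + 0.40992×0.27731×0.00000 = 2.753131 + 0.000000 = 2.753131.
Inverse-square distance factor (a/d)² = 1.0462² = 1.094534.
Q̄ = (S₀/π) × 1.094534 × [bracket] = (947/π) × 1.094534 × 2.753131 = 908.4 W/m².

Q̄ ≈ 908 W/m²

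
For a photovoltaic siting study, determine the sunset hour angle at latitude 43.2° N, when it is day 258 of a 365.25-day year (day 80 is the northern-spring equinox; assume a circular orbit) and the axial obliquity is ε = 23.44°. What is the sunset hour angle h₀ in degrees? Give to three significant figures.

Solar longitude: L_s = 360° × (258 − 80)/365.25 = 175.441°.
sin δ = sin 23.44° × sin 175.441° = 0.03162, so δ = +1.812°.
cos h₀ = −tan ϕ · tan δ = −tan(+43.2°) × tan(+1.812°) = -0.0297, so h₀ = 1.6005 rad = 91.70°.

h₀ = 91.7°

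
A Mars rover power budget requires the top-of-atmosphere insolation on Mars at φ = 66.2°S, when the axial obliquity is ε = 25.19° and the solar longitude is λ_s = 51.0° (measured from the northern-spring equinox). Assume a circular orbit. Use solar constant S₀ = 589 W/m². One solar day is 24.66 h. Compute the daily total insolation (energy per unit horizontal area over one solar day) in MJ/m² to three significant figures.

0.562 MJ/m²

Solar declination: sin δ = sin ε · sin λ_s = sin 25.19° × sin 51.0° = 0.33077, so δ = +19.316°.
cos H₀ = −tan(-66.2°) tan(+19.316°) = 0.7947, H₀ = 0.6523 rad.
Bracket: H₀ sin φ sin δ + cos φ cos δ sin H₀ = 0.6523×-0.91496×0.33077 + 0.40355×0.94371×0.60702 = -0.197413 + 0.231174 = 0.033761.
Q̄ = (S₀/π) × [bracket] = (589/π) × 0.033761 = 6.3297 W/m².
Daily total = Q̄ × 24.66 h × 3600 s/h = 6.3297 × 24.66 × 3600 / 10⁶ = 0.5619 MJ/m².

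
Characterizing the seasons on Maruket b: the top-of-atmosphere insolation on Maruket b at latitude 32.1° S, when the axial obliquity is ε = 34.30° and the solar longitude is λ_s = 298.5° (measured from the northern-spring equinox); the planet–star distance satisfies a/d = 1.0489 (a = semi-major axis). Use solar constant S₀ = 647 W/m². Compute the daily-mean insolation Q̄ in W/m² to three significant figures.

Q̄ ≈ 271 W/m²

Solar declination: sin δ = sin ε · sin λ_s = sin 34.30° × sin 298.5° = -0.49524, so δ = -29.685°.
cos H₀ = −tan(-32.1°) tan(-29.685°) = -0.3576, H₀ = 1.9365 rad.
Bracket: H₀ sin φ sin δ + cos φ cos δ sin H₀ = 1.9365×-0.53140×-0.49524 + 0.84712×0.86876×0.93388 = 0.509630 + 0.687283 = 1.196913.
Inverse-square distance factor (a/d)² = 1.0489² = 1.100191.
Q̄ = (S₀/π) × 1.100191 × [bracket] = (647/π) × 1.100191 × 1.196913 = 271.2 W/m².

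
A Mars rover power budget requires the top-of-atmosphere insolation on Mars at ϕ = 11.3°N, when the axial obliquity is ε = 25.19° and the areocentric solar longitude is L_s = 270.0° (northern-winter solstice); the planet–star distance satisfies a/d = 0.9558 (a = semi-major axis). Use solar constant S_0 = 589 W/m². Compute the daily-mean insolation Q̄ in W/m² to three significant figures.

sin δ = sin 25.19° × sin 270.0° = -0.42562, so δ = -25.190°.
cos h₀ = −tan(+11.3°) tan(-25.190°) = 0.0940, h₀ = 1.4767 rad.
Bracket: h₀ sin ϕ sin δ + cos ϕ cos δ sin h₀ = 1.4767×0.19595×-0.42562 + 0.98061×0.90490×0.99557 = -0.123157 + 0.883423 = 0.760266.
Inverse-square distance factor (a/d)² = 0.9558² = 0.913554.
Q̄ = (S_0/π) × 0.913554 × [bracket] = (589/π) × 0.913554 × 0.760266 = 130.2 W/m².

Q̄ ≈ 130 W/m²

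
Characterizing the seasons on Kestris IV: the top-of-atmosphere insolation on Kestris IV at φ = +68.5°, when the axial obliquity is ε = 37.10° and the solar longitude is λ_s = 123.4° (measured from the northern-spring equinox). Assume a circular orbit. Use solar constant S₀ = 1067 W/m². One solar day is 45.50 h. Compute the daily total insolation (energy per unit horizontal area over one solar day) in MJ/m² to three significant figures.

81.9 MJ/m²

Solar declination: sin δ = sin ε · sin λ_s = sin 37.10° × sin 123.4° = 0.50359, so δ = +30.238°.
cos H₀ = −tan(+68.5°) tan(+30.238°) = -1.4798 ≤ −1 ⇒ polar day, H₀ = π.
Bracket: H₀ sin φ sin δ + cos φ cos δ sin H₀ = 3.1416×0.93042×0.50359 + 0.36650×0.86394×0.00000 = 1.471997 + 0.000000 = 1.471997.
Q̄ = (S₀/π) × [bracket] = (1067/π) × 1.471997 = 499.94 W/m².
Daily total = Q̄ × 45.50 h × 3600 s/h = 499.94 × 45.50 × 3600 / 10⁶ = 81.89 MJ/m².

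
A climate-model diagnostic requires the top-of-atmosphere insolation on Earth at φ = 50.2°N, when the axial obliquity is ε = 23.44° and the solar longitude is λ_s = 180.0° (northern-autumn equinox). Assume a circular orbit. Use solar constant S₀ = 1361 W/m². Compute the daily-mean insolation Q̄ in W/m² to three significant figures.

Solar declination: sin δ = sin ε · sin λ_s = sin 23.44° × sin 180.0° = 0.00000, so δ = +0.000°.
cos H₀ = −tan(+50.2°) tan(+0.000°) = -0.0000, H₀ = 1.5708 rad.
Bracket: H₀ sin φ sin δ + cos φ cos δ sin H₀ = 1.5708×0.76828×0.00000 + 0.64011×1.00000×1.00000 = 0.000000 + 0.640110 = 0.640110.
Q̄ = (S₀/π) × [bracket] = (1361/π) × 0.640110 = 277.3 W/m².

Q̄ ≈ 277 W/m²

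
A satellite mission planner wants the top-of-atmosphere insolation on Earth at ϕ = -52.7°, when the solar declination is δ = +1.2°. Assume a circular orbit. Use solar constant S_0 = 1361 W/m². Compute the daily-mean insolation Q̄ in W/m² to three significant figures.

Q̄ ≈ 251 W/m²

cos h₀ = −tan(-52.7°) tan(+1.200°) = 0.0275, h₀ = 1.5433 rad.
Bracket: h₀ sin ϕ sin δ + cos ϕ cos δ sin h₀ = 1.5433×-0.79547×0.02094 + 0.60599×0.99978×0.99962 = -0.025707 + 0.605626 = 0.579919.
Q̄ = (S_0/π) × [bracket] = (1361/π) × 0.579919 = 251.2 W/m².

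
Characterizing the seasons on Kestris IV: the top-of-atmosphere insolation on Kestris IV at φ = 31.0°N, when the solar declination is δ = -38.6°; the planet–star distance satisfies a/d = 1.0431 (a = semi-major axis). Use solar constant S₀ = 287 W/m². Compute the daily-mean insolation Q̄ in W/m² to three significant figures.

cos H₀ = −tan(+31.0°) tan(-38.600°) = 0.4797, H₀ = 1.0705 rad.
Bracket: H₀ sin φ sin δ + cos φ cos δ sin H₀ = 1.0705×0.51504×-0.62388 + 0.85717×0.78152×0.87745 = -0.343976 + 0.587800 = 0.243824.
Inverse-square distance factor (a/d)² = 1.0431² = 1.088058.
Q̄ = (S₀/π) × 1.088058 × [bracket] = (287/π) × 1.088058 × 0.243824 = 24.24 W/m².

Q̄ ≈ 24.2 W/m²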